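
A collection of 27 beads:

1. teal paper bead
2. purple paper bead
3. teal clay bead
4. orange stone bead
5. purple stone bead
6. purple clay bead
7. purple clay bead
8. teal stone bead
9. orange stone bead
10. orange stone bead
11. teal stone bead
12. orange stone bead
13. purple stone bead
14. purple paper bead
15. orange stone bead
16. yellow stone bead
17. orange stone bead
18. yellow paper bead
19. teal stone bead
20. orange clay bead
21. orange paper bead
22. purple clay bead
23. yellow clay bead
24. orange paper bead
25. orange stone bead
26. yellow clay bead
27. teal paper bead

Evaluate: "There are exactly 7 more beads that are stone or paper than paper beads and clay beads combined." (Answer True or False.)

|beads that are stone or paper| = 20.
paper beads: 7; clay beads: 7; combined: 7 + 7 = 14.
The claim requires 20 − 14 (= 6) to equal 7, which does not hold.

False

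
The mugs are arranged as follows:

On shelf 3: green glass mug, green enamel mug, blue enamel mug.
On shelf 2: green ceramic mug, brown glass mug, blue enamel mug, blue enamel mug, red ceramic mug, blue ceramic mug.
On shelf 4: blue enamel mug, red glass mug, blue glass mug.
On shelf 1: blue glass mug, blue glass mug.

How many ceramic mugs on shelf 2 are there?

3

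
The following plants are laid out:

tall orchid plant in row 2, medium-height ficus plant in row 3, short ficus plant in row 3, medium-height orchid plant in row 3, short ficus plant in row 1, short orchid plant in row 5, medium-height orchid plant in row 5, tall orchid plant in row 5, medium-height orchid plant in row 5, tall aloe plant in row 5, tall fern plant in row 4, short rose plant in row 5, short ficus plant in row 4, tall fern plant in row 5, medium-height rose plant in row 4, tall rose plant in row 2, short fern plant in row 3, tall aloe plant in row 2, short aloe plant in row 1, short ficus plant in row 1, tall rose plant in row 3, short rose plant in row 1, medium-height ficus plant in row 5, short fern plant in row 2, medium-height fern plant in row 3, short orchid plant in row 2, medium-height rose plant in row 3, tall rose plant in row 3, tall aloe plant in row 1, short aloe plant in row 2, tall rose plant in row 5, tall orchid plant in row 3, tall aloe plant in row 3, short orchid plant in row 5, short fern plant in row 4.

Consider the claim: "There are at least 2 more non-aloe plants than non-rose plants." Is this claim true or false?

True

There are 29 non-aloe plants.
There are 27 non-rose plants.
The claim requires 29 − 27 = 2 ≥ 2, which holds.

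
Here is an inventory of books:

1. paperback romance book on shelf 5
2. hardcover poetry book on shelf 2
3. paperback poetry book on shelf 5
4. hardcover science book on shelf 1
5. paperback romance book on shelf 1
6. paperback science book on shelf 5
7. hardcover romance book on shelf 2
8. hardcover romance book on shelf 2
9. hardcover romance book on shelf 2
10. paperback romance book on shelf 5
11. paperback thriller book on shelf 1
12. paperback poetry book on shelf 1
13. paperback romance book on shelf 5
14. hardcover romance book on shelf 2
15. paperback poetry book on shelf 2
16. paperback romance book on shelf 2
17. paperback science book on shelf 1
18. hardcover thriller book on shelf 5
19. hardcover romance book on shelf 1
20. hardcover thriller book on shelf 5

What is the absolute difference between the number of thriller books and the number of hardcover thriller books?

thriller books: 3. hardcover thriller books: 2.
|3 − 2| = 3 − 2 = 1.

1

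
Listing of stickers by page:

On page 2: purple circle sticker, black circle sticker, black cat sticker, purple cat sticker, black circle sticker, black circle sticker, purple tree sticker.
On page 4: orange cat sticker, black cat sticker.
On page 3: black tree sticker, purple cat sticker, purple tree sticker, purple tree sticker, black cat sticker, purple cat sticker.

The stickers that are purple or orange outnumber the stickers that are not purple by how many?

0

stickers that are purple or orange: 8.
stickers that are not purple: 8.
8 − 8 = 0.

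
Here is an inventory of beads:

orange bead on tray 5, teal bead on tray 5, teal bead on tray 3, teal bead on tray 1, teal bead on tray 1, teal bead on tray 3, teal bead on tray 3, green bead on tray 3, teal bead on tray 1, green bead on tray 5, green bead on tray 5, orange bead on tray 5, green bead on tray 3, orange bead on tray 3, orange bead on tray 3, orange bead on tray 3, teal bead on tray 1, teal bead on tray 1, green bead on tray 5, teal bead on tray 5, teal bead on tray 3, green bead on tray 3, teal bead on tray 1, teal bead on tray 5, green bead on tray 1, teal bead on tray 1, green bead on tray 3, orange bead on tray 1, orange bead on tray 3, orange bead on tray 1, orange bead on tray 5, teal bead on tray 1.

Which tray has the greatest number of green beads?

Counts by tray (restricted to green beads): tray 3→4, tray 5→3, tray 1→1.
The maximum is 4, held uniquely by tray 3.

tray 3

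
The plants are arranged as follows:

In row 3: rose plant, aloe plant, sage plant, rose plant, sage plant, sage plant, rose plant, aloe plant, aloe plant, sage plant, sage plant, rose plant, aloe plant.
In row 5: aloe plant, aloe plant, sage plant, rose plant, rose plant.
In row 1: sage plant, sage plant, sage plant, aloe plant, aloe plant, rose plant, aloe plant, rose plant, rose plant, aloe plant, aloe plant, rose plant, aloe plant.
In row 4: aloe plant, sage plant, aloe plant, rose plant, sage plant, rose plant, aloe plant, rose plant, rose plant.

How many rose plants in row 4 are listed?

4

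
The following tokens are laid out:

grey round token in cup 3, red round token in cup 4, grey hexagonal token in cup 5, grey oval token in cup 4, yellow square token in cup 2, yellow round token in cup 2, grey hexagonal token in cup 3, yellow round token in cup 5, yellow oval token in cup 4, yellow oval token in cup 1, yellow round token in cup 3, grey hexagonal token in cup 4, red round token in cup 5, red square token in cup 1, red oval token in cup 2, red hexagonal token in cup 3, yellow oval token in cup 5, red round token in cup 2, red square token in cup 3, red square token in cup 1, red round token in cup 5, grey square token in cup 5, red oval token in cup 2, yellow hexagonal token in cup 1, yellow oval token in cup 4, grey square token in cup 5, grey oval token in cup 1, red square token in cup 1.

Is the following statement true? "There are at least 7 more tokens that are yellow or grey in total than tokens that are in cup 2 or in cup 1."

False

There are 17 tokens that are yellow or grey.
There are 11 tokens in cup 2 or in cup 1.
The claim requires 17 − 11 = 6 ≥ 7, which does not hold.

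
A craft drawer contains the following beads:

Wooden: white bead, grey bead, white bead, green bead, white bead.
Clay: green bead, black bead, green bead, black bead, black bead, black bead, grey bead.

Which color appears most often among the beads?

Counts by color: black 4, white 3, green 3, grey 2.
The maximum is 4, held uniquely by black.

black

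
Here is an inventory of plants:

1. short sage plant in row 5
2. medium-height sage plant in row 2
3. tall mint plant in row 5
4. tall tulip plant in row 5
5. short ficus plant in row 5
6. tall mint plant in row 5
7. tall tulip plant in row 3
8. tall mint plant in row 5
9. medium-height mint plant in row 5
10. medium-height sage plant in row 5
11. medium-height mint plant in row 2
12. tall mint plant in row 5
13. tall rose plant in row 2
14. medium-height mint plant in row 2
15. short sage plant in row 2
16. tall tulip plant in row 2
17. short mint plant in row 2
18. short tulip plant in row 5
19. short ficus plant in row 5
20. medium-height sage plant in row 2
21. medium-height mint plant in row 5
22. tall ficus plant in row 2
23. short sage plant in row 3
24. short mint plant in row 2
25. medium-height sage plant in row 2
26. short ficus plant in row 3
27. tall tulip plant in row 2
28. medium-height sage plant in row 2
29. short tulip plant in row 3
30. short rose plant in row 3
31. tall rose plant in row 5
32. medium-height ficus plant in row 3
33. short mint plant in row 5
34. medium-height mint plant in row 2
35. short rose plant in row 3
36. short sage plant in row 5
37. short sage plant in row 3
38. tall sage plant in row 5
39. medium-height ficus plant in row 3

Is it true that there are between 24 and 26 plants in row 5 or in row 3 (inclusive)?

|plants in row 5 or in row 3| = 25.
The claim requires 24 ≤ 25 ≤ 26, which holds.

True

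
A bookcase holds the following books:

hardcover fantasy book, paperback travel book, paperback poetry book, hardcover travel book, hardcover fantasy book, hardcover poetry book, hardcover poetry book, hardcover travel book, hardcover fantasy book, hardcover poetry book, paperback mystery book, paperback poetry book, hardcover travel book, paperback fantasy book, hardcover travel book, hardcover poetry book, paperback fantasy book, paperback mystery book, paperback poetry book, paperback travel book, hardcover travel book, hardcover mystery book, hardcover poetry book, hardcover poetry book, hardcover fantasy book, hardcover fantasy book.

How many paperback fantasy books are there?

2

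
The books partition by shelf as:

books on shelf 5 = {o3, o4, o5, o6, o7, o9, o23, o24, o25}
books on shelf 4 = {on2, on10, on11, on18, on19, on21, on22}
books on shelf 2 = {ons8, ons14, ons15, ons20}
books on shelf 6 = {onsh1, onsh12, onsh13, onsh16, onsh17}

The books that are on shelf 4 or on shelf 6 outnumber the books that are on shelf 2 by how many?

8

books on shelf 4 or on shelf 6: 12.
books on shelf 2: 4.
12 − 4 = 8.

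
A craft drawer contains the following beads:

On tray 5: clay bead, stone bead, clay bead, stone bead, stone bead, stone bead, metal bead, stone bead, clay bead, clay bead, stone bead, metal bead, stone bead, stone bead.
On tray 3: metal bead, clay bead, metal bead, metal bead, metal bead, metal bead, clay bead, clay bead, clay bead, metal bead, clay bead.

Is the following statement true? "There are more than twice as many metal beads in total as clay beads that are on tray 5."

metal beads: 8.
clay beads on tray 5: 4.
The claim requires 8 > 2 × 4 = 8, which does not hold.

False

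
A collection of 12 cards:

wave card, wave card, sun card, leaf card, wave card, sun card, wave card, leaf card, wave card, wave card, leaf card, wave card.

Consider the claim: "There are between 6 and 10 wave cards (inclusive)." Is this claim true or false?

True

|wave cards| = 7.
The claim requires 6 ≤ 7 ≤ 10, which holds.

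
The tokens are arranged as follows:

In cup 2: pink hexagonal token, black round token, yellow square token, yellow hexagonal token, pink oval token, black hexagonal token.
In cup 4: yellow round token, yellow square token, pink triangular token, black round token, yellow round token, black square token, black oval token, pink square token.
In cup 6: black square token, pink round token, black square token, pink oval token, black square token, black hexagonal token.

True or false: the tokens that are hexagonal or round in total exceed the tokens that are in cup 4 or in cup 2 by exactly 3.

False

|tokens that are hexagonal or round| = 9.
|tokens in cup 4 or in cup 2| = 14.
The claim requires 9 − 14 (= -5) to equal 3, which does not hold.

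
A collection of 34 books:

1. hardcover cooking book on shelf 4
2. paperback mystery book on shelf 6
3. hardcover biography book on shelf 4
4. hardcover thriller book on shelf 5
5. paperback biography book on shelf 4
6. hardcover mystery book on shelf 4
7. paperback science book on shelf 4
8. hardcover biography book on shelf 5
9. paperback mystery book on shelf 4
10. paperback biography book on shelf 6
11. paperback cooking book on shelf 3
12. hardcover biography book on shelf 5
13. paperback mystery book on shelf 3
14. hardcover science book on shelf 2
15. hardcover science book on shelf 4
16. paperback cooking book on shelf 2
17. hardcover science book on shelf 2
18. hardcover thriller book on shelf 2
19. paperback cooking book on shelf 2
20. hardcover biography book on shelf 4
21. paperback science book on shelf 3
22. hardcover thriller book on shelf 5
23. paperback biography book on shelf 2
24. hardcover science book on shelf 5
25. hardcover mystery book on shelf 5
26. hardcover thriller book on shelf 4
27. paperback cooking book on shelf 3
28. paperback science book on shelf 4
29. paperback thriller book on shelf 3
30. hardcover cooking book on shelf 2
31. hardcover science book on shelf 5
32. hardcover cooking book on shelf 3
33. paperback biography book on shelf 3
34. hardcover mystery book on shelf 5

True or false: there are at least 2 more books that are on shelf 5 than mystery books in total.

True

books on shelf 5: 8.
mystery books: 6.
The claim requires 8 − 6 = 2 ≥ 2, which holds.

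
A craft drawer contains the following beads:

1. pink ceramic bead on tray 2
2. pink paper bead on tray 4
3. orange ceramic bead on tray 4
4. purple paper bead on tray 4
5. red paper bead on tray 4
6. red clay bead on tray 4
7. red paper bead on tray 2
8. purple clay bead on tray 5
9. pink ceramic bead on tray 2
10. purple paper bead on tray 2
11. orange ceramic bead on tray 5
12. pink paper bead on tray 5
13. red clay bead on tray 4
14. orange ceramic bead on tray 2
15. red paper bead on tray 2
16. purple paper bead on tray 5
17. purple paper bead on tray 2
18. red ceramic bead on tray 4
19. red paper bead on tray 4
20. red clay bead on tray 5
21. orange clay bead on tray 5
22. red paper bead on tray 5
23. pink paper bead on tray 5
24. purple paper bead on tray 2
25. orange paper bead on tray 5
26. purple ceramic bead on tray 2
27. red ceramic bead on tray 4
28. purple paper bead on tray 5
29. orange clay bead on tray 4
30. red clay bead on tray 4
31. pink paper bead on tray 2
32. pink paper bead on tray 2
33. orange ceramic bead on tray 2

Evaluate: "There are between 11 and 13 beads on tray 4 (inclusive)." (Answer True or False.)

|beads on tray 4| = 11.
The claim requires 11 ≤ 11 ≤ 13, which holds.

True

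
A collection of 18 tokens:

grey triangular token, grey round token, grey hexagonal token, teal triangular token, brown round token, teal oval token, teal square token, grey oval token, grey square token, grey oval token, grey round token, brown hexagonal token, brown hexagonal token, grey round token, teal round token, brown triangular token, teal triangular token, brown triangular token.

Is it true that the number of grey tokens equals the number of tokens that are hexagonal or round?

True

|grey tokens| = 8.
|tokens that are hexagonal or round| = 8.
The claim requires 8 = 8, which holds.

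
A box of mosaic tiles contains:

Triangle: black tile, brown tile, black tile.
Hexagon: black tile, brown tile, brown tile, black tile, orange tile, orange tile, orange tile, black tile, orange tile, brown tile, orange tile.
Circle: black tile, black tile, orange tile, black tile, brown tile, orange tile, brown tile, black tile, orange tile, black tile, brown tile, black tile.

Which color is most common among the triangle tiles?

black

Counts by color (restricted to triangle tiles): black 2, brown 1.
The maximum is 2, held uniquely by black.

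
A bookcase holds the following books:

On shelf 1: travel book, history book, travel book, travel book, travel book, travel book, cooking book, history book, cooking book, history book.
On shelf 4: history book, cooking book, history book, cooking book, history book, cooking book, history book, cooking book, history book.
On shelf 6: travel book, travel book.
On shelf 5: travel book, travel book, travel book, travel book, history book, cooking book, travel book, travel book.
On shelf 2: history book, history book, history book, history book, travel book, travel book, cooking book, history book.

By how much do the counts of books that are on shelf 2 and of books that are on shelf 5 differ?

0

books on shelf 2: 8. books on shelf 5: 8.
|8 − 8| = 8 − 8 = 0.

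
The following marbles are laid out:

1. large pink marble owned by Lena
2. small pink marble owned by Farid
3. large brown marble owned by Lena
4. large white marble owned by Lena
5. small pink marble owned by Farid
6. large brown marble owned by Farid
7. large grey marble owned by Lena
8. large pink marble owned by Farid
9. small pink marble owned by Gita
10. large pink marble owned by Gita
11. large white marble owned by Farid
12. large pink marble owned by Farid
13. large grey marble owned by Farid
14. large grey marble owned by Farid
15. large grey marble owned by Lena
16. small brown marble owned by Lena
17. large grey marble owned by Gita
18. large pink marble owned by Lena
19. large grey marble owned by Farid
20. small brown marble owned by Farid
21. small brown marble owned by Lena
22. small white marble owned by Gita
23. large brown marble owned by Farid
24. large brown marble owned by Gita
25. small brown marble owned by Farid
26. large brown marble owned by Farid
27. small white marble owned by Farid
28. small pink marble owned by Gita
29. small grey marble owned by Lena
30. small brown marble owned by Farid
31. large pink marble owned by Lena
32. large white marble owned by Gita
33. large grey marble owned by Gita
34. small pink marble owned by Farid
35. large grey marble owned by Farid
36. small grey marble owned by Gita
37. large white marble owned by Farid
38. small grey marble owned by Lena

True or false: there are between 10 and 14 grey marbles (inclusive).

True

|grey marbles| = 11.
The claim requires 10 ≤ 11 ≤ 14, which holds.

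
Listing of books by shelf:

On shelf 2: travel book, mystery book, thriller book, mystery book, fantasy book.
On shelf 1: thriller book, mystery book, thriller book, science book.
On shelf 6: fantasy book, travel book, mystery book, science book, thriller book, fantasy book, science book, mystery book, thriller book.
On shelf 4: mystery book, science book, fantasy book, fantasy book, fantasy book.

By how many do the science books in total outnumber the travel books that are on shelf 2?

3

science books: 4.
travel books on shelf 2: 1.
4 − 1 = 3.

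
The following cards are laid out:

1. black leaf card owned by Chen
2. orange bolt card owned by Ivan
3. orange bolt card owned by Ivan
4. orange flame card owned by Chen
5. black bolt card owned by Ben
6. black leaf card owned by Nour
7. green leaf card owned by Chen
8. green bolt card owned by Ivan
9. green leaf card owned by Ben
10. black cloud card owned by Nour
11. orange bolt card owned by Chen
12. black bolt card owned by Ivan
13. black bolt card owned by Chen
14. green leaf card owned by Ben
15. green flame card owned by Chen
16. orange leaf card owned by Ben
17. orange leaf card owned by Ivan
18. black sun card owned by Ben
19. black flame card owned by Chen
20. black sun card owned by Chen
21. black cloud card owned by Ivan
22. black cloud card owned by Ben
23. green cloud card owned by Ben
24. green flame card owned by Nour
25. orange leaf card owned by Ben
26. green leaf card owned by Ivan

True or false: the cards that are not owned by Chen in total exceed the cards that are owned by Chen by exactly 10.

|cards that are not owned by Chen| = 18.
|cards owned by Chen| = 8.
The claim requires 18 − 8 (= 10) to equal 10, which holds.

True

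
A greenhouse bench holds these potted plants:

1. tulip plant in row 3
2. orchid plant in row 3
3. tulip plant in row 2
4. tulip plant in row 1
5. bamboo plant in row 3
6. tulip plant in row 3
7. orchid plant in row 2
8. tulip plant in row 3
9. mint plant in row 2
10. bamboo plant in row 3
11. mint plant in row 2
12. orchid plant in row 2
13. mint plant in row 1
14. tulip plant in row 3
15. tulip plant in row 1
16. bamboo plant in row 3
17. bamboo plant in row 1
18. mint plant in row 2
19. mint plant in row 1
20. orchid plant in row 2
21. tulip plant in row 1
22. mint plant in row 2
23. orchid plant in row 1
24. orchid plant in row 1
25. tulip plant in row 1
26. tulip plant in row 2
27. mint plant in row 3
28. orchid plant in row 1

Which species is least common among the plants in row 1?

Counts by species (restricted to plants in row 1): tulip 4, orchid 3, mint 2, bamboo 1.
The minimum is 1, held uniquely by bamboo.

bamboo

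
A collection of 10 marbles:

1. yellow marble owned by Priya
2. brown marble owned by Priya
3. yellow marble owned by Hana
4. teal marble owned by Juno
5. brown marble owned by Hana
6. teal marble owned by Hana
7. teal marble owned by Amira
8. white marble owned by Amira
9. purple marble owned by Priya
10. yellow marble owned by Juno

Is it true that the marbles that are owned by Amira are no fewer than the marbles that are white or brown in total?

marbles owned by Amira: 2.
marbles that are white or brown: 3.
The claim requires 2 ≥ 3, which does not hold.

False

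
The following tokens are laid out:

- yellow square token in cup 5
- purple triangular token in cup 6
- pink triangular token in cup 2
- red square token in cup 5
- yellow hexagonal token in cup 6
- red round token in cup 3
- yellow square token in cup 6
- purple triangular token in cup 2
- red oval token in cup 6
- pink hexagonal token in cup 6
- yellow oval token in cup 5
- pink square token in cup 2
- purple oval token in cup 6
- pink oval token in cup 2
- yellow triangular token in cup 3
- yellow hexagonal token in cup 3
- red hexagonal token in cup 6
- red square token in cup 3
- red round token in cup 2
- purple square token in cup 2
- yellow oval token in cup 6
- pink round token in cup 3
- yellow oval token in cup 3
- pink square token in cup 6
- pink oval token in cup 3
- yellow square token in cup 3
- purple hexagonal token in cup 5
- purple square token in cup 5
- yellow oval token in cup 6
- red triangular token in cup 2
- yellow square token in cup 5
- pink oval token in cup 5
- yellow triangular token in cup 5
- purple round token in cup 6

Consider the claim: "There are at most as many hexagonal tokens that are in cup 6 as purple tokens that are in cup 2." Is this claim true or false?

|hexagonal tokens in cup 6| = 3.
|purple tokens in cup 2| = 2.
The claim requires 3 ≤ 2, which does not hold.

False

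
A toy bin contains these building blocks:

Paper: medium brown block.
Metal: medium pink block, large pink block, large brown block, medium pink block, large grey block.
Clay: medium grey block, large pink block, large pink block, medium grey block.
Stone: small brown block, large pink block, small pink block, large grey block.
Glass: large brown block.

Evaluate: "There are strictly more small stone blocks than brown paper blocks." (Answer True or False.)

There are 2 small stone blocks.
There is 1 brown paper block.
The claim requires 2 > 1, which holds.

True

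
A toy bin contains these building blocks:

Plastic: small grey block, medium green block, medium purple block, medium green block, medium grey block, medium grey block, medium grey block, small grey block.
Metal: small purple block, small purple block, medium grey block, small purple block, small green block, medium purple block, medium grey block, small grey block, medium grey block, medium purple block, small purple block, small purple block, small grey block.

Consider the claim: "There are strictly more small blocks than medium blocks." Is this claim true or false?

False

There are 10 small blocks.
There are 11 medium blocks.
The claim requires 10 > 11, which does not hold.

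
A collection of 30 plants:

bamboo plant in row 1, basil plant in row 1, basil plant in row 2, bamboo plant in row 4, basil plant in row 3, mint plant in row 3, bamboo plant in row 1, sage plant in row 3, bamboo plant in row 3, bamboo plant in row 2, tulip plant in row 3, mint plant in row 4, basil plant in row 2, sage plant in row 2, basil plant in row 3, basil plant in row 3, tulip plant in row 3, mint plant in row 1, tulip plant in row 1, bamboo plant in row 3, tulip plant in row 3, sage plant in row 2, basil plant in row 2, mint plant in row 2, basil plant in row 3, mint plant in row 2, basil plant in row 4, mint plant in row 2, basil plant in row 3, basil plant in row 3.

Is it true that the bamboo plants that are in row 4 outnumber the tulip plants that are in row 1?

False

bamboo plants in row 4: 1.
tulip plants in row 1: 1.
The claim requires 1 > 1, which does not hold.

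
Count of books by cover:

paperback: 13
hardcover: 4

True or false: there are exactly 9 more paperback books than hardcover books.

True

paperback books: 13.
hardcover books: 4.
The claim requires 13 − 4 (= 9) to equal 9, which holds.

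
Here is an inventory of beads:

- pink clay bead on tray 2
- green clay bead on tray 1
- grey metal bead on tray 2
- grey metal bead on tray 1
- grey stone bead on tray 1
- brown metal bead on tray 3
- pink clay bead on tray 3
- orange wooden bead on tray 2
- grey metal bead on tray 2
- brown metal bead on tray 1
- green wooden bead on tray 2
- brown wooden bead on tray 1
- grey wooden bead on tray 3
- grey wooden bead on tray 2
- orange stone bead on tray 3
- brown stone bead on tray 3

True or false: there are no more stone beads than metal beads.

True

There are 3 stone beads.
There are 5 metal beads.
The claim requires 3 ≤ 5, which holds.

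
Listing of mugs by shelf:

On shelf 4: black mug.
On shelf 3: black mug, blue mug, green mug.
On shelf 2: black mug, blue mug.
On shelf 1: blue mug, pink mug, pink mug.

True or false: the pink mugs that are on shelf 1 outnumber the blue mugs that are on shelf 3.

True

pink mugs on shelf 1: 2.
blue mugs on shelf 3: 1.
The claim requires 2 > 1, which holds.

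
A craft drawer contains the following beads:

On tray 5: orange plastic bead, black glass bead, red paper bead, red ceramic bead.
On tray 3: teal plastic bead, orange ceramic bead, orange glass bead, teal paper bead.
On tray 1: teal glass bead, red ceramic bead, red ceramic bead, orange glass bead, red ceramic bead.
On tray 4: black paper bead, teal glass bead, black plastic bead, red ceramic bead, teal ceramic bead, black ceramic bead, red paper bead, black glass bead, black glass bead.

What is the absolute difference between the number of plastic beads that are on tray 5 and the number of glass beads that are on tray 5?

0

plastic beads on tray 5: 1. glass beads on tray 5: 1.
|1 − 1| = 1 − 1 = 0.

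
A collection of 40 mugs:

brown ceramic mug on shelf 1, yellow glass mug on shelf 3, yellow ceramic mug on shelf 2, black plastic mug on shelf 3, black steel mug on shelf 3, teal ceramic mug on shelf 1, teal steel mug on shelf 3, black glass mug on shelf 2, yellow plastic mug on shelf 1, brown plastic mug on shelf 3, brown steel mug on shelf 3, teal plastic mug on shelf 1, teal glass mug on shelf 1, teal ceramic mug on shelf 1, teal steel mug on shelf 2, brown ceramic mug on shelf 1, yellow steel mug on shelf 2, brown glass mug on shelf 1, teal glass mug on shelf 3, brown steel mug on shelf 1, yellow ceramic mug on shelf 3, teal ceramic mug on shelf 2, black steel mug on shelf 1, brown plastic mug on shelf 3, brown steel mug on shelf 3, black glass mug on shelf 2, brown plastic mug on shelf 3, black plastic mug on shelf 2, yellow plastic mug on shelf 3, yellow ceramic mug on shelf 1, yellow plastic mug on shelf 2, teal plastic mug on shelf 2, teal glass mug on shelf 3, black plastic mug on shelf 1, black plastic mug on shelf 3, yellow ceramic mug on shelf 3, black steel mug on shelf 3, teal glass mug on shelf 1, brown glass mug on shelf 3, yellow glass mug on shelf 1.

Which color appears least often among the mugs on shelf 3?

Counts by color (restricted to mugs on shelf 3): brown 6, yellow 4, black 4, teal 3.
The minimum is 3, held uniquely by teal.

teal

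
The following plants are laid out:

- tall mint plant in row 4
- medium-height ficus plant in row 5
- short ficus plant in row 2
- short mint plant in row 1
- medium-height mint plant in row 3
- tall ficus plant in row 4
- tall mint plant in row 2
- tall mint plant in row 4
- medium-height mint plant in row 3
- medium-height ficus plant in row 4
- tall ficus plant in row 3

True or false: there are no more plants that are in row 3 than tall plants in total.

True

plants in row 3: 3.
tall plants: 5.
The claim requires 3 ≤ 5, which holds.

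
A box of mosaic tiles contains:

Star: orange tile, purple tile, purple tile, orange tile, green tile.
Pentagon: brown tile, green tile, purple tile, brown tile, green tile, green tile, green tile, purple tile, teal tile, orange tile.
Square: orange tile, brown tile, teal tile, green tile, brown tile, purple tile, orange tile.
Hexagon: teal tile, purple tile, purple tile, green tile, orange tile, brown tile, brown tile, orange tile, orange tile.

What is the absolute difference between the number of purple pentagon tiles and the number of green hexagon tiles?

1

purple pentagon tiles: 2. green hexagon tiles: 1.
|2 − 1| = 2 − 1 = 1.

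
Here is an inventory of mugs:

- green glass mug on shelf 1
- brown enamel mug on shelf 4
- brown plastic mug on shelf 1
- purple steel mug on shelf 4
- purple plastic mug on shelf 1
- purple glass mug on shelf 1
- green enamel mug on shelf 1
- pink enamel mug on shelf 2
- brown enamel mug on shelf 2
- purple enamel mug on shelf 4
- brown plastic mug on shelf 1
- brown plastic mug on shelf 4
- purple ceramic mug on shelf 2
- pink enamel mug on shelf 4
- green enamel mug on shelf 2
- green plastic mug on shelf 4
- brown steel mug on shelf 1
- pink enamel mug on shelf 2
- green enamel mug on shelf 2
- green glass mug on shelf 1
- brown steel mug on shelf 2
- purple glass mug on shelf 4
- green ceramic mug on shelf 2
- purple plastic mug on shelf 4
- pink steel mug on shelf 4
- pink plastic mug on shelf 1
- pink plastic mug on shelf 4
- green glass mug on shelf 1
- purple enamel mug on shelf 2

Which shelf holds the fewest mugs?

shelf 2

Counts by shelf: shelf 4→10, shelf 1→10, shelf 2→9.
The minimum is 9, held uniquely by shelf 2.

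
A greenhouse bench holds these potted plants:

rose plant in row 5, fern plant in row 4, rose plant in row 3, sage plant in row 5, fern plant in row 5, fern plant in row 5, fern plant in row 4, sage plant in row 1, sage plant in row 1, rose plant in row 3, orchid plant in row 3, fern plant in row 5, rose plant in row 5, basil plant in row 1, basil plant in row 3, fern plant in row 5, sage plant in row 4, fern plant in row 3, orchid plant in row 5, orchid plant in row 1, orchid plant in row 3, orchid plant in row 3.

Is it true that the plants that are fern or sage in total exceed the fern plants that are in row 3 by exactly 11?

There are 11 plants that are fern or sage.
There is 1 fern plant in row 3.
The claim requires 11 − 1 (= 10) to equal 11, which does not hold.

False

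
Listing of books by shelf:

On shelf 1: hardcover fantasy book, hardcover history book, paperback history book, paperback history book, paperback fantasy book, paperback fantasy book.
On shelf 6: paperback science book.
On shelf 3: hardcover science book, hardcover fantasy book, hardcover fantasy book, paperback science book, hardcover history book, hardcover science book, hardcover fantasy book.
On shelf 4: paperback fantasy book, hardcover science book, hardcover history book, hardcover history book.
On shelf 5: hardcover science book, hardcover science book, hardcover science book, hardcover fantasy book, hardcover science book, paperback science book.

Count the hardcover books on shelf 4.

3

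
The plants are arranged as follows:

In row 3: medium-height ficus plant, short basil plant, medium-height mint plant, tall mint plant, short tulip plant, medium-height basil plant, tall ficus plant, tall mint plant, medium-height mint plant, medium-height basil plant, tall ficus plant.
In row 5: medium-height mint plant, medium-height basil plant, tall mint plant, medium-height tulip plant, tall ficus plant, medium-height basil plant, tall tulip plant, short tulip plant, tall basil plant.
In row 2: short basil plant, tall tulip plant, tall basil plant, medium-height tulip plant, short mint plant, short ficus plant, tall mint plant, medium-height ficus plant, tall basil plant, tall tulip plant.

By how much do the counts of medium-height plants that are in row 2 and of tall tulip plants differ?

1

medium-height plants in row 2: 2. tall tulip plants: 3.
|2 − 3| = 3 − 2 = 1.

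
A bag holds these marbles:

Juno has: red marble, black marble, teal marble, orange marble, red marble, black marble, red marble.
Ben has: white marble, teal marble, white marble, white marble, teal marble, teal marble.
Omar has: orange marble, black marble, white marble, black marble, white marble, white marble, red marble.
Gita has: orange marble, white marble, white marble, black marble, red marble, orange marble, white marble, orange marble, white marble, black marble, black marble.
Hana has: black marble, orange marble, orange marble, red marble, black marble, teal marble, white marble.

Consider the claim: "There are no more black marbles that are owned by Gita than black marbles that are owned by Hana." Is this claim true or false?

Count of black marbles owned by Gita: 3.
Count of black marbles owned by Hana: 2.
The claim requires 3 ≤ 2, which does not hold.

False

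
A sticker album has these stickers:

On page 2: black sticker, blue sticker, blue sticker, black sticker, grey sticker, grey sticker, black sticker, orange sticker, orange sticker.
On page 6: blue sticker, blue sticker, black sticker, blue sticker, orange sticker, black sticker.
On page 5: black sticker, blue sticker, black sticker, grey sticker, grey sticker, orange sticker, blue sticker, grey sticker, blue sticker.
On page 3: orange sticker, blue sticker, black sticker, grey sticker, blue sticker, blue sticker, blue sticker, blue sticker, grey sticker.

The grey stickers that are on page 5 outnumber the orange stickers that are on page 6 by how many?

grey stickers on page 5: 3.
orange stickers on page 6: 1.
3 − 1 = 2.

2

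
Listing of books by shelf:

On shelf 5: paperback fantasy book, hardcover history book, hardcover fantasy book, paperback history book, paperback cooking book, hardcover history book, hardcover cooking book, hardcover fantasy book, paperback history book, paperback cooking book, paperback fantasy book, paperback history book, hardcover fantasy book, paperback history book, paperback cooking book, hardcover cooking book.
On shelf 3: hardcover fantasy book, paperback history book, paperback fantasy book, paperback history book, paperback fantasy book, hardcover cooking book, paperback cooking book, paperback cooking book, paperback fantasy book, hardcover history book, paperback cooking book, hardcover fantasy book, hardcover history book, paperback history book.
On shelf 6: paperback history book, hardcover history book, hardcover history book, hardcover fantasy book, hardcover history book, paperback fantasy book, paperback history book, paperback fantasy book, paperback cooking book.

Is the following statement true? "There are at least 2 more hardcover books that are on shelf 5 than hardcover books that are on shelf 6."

True

There are 7 hardcover books on shelf 5.
There are 4 hardcover books on shelf 6.
The claim requires 7 − 4 = 3 ≥ 2, which holds.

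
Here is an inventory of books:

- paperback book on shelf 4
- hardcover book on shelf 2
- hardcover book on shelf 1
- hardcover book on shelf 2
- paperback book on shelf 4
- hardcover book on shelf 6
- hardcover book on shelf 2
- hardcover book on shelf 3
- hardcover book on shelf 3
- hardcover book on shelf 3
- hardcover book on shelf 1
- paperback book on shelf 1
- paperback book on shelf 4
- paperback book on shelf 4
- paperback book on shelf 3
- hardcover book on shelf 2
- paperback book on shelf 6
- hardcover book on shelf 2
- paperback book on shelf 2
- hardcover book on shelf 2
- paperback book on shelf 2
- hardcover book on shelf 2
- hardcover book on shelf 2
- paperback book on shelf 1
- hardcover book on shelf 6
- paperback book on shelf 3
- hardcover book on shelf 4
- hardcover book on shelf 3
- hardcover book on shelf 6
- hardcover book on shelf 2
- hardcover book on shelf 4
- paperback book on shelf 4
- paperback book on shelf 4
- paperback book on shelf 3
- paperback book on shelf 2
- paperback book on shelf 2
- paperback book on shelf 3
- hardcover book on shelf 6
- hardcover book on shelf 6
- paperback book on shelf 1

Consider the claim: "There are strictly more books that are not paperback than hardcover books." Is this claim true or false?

False

There are 22 books that are not paperback.
There are 22 hardcover books.
The claim requires 22 > 22, which does not hold.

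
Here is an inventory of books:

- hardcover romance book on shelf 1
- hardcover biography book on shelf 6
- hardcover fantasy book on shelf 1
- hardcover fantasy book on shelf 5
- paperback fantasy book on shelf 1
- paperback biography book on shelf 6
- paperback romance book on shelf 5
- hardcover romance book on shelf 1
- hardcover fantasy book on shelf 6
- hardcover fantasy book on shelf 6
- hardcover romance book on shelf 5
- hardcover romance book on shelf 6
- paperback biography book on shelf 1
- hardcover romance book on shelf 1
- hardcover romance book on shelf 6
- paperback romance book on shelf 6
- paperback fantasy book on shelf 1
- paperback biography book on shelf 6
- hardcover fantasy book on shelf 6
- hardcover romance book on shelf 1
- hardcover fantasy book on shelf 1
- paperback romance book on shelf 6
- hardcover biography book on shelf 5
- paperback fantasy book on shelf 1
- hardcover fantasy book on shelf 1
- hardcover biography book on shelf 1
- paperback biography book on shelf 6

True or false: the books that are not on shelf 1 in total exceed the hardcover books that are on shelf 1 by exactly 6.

books that are not on shelf 1: 15.
hardcover books on shelf 1: 8.
The claim requires 15 − 8 (= 7) to equal 6, which does not hold.

False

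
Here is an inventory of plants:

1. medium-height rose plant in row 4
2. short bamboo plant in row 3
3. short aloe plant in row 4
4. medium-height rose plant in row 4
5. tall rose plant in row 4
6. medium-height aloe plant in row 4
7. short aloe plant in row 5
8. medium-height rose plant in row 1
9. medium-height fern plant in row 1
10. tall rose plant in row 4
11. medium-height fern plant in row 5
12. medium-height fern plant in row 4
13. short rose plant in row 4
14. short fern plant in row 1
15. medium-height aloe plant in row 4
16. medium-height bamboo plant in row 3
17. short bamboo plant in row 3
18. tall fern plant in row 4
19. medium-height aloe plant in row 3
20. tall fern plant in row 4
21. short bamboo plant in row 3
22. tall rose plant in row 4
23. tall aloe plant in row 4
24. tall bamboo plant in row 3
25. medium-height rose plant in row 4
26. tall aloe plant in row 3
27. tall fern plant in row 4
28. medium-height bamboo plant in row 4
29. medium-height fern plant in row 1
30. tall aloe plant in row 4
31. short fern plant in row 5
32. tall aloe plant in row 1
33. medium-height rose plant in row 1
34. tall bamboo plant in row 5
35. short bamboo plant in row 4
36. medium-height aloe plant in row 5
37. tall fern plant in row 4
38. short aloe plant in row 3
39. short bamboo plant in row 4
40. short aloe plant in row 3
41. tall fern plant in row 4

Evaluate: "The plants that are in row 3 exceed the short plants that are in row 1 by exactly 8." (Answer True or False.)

True

|plants in row 3| = 9.
|short plants in row 1| = 1.
The claim requires 9 − 1 (= 8) to equal 8, which holds.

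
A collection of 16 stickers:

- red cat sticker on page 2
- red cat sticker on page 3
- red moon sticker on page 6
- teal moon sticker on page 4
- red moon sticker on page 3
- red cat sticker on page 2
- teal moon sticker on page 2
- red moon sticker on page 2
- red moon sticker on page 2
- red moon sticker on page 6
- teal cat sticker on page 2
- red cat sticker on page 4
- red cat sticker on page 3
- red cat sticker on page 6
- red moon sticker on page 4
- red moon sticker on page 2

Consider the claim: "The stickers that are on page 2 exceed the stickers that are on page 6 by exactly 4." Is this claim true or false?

|stickers on page 2| = 7.
|stickers on page 6| = 3.
The claim requires 7 − 3 (= 4) to equal 4, which holds.

True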